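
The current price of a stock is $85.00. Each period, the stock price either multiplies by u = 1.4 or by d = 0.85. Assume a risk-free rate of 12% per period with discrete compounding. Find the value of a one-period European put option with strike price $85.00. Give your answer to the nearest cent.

$5.80

Risk-neutral probability p = (1 + 0.12 − 0.85)/(1.4 − 0.85) = 0.2700/0.5500 = 0.4909
Terminal stock prices: S_u = 119, S_d = 72.25
Terminal payoffs (K − S): max(-34, 0) = 0, max(12.75, 0) = 12.75
Node 0 (S = 85): V_0 = 1/1.12·[0.4909·0.0000 + 0.5091·12.7500] = 5.7955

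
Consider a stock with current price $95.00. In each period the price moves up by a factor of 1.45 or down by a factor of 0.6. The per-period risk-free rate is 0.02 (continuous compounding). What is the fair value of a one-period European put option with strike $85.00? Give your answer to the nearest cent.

Risk-neutral probability p = (e^0.02 − 0.6)/(1.45 − 0.6) = 0.4202/0.8500 = 0.4944
Terminal stock prices: S_u = 137.8, S_d = 57
Terminal payoffs (K − S): max(-52.75, 0) = 0, max(28, 0) = 28
Node 0 (S = 95): V_0 = e^(−0.02)·[0.4944·0.0000 + 0.5056·28.0000] = 13.8777

$13.88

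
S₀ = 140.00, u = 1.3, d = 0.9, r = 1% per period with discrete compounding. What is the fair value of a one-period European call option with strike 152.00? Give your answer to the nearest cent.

Risk-neutral probability p = (1 + 0.01 − 0.9)/(1.3 − 0.9) = 0.1100/0.4000 = 0.2750
Terminal stock prices: S_u = 182, S_d = 126
Terminal payoffs (S − K): max(30, 0) = 30, max(-26, 0) = 0
Node 0 (S = 140): V_0 = 1/1.01·[0.2750·30.0000 + 0.7250·0.0000] = 8.1683

8.17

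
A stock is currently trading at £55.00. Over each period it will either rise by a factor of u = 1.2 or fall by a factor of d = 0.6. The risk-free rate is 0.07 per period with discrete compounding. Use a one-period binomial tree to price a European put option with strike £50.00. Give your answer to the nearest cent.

£3.44

Risk-neutral probability p = (1 + 0.07 − 0.6)/(1.2 − 0.6) = 0.4700/0.6000 = 0.7833
Terminal stock prices: S_u = 66, S_d = 33
Terminal payoffs (K − S): max(-16, 0) = 0, max(17, 0) = 17
Node 0 (S = 55): V_0 = 1/1.07·[0.7833·0.0000 + 0.2167·17.0000] = 3.4424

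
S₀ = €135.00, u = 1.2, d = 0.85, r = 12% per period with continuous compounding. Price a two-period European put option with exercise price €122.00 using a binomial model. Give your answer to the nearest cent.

Risk-neutral probability p = (e^0.12 − 0.85)/(1.2 − 0.85) = 0.2775/0.3500 = 0.7928
Terminal stock prices: S_uu = 194.4, S_ud = 137.7, S_dd = 97.54
Terminal payoffs (K − S): max(-72.4, 0) = 0, max(-15.7, 0) = 0, max(24.46, 0) = 24.46
Node u (S = 162): V_u = e^(−0.12)·[0.7928·0.0000 + 0.2072·0.0000] = 0.0000
Node d (S = 114.8): V_d = e^(−0.12)·[0.7928·0.0000 + 0.2072·24.4625] = 4.4944
Node 0 (S = 135): V_0 = e^(−0.12)·[0.7928·0.0000 + 0.2072·4.4944] = 0.8257

€0.83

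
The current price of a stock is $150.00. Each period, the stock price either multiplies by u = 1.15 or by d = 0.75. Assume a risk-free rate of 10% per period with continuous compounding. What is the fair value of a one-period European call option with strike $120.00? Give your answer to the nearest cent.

Risk-neutral probability p = (e^0.1 − 0.75)/(1.15 − 0.75) = 0.3552/0.4000 = 0.8879
Terminal stock prices: S_u = 172.5, S_d = 112.5
Terminal payoffs (S − K): max(52.5, 0) = 52.5, max(-7.5, 0) = 0
Node 0 (S = 150): V_0 = e^(−0.1)·[0.8879·52.5000 + 0.1121·0.0000] = 42.1801

$42.18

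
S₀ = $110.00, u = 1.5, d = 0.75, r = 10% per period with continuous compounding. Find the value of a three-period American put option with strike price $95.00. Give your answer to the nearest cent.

$7.94

Risk-neutral probability p = (e^0.1 − 0.75)/(1.5 − 0.75) = 0.3552/0.7500 = 0.4736
Terminal stock prices: S_uuu = 371.2, S_uud = 185.6, S_udd = 92.81, S_ddd = 46.41
Terminal payoffs (K − S): max(-276.2, 0) = 0, max(-90.62, 0) = 0, max(2.188, 0) = 2.188, max(48.59, 0) = 48.59
Node uu (S = 247.5): continuation = e^(−0.1)·[0.4736·0.0000 + 0.5264·0.0000] = 0.0000; exercise value = 0.0000 ≤ continuation, so V_uu = 0.0000
Node ud (S = 123.8): continuation = e^(−0.1)·[0.4736·0.0000 + 0.5264·2.1875] = 1.0420; exercise value = 0.0000 ≤ continuation, so V_ud = 1.0420
Node dd (S = 61.88): continuation = e^(−0.1)·[0.4736·2.1875 + 0.5264·48.5938] = 24.0846; exercise value = 33.1250 > continuation, so V_dd = 33.1250 (exercise)
Node u (S = 165): continuation = e^(−0.1)·[0.4736·0.0000 + 0.5264·1.0420] = 0.4963; exercise value = 0.0000 ≤ continuation, so V_u = 0.4963
Node d (S = 82.5): continuation = e^(−0.1)·[0.4736·1.0420 + 0.5264·33.1250] = 16.2253; exercise value = 12.5000 ≤ continuation, so V_d = 16.2253
Node 0 (S = 110): continuation = e^(−0.1)·[0.4736·0.4963 + 0.5264·16.2253] = 7.9415; exercise value = 0.0000 ≤ continuation, so V_0 = 7.9415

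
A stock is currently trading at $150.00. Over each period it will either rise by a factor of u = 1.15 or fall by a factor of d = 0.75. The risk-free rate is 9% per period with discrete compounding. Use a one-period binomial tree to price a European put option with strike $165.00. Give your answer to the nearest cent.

Risk-neutral probability p = (1 + 0.09 − 0.75)/(1.15 − 0.75) = 0.3400/0.4000 = 0.8500
Terminal stock prices: S_u = 172.5, S_d = 112.5
Terminal payoffs (K − S): max(-7.5, 0) = 0, max(52.5, 0) = 52.5
Node 0 (S = 150): V_0 = 1/1.09·[0.8500·0.0000 + 0.1500·52.5000] = 7.2248

$7.22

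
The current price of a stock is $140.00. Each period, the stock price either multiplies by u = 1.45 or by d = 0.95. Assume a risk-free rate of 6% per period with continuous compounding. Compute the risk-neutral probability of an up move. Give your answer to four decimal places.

Risk-neutral probability p = (e^0.06 − 0.95)/(1.45 − 0.95) = 0.1118/0.5000 = 0.2237

p = 0.2237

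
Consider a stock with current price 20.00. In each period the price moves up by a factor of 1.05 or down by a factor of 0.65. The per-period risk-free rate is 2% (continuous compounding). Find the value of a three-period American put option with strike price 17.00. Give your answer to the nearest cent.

0.67

Risk-neutral probability p = (e^0.02 − 0.65)/(1.05 − 0.65) = 0.3702/0.4000 = 0.9255
Terminal stock prices: S_uuu = 23.15, S_uud = 14.33, S_udd = 8.873, S_ddd = 5.492
Terminal payoffs (K − S): max(-6.153, 0) = 0, max(2.667, 0) = 2.667, max(8.127, 0) = 8.127, max(11.51, 0) = 11.51
Node uu (S = 22.05): continuation = e^(−0.02)·[0.9255·0.0000 + 0.0745·2.6675] = 0.1948; exercise value = 0.0000 ≤ continuation, so V_uu = 0.1948
Node ud (S = 13.65): continuation = e^(−0.02)·[0.9255·2.6675 + 0.0745·8.1275] = 3.0134; exercise value = 3.3500 > continuation, so V_ud = 3.3500 (exercise)
Node dd (S = 8.45): continuation = e^(−0.02)·[0.9255·8.1275 + 0.0745·11.5075] = 8.2134; exercise value = 8.5500 > continuation, so V_dd = 8.5500 (exercise)
Node u (S = 21): continuation = e^(−0.02)·[0.9255·0.1948 + 0.0745·3.3500] = 0.4213; exercise value = 0.0000 ≤ continuation, so V_u = 0.4213
Node d (S = 13): continuation = e^(−0.02)·[0.9255·3.3500 + 0.0745·8.5500] = 3.6634; exercise value = 4.0000 > continuation, so V_d = 4.0000 (exercise)
Node 0 (S = 20): continuation = e^(−0.02)·[0.9255·0.4213 + 0.0745·4.0000] = 0.6743; exercise value = 0.0000 ≤ continuation, so V_0 = 0.6743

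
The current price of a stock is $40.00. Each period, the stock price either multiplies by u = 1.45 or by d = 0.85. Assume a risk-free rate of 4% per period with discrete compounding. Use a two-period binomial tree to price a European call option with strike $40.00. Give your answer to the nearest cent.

Risk-neutral probability p = (1 + 0.04 − 0.85)/(1.45 − 0.85) = 0.1900/0.6000 = 0.3167
Terminal stock prices: S_uu = 84.1, S_ud = 49.3, S_dd = 28.9
Terminal payoffs (S − K): max(44.1, 0) = 44.1, max(9.3, 0) = 9.3, max(-11.1, 0) = 0
Node u (S = 58): V_u = 1/1.04·[0.3167·44.1000 + 0.6833·9.3000] = 19.5385
Node d (S = 34): V_d = 1/1.04·[0.3167·9.3000 + 0.6833·0.0000] = 2.8317
Node 0 (S = 40): V_0 = 1/1.04·[0.3167·19.5385 + 0.6833·2.8317] = 7.8098

$7.81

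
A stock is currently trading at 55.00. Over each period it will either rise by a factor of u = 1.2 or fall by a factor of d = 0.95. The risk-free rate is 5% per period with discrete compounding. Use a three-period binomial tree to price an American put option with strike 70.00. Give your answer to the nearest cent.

Risk-neutral probability p = (1 + 0.05 − 0.95)/(1.2 − 0.95) = 0.1000/0.2500 = 0.4000
Terminal stock prices: S_uuu = 95.04, S_uud = 75.24, S_udd = 59.56, S_ddd = 47.16
Terminal payoffs (K − S): max(-25.04, 0) = 0, max(-5.24, 0) = 0, max(10.44, 0) = 10.44, max(22.84, 0) = 22.84
Node uu (S = 79.2): continuation = 1/1.05·[0.4000·0.0000 + 0.6000·0.0000] = 0.0000; exercise value = 0.0000 ≤ continuation, so V_uu = 0.0000
Node ud (S = 62.7): continuation = 1/1.05·[0.4000·0.0000 + 0.6000·10.4350] = 5.9629; exercise value = 7.3000 > continuation, so V_ud = 7.3000 (exercise)
Node dd (S = 49.64): continuation = 1/1.05·[0.4000·10.4350 + 0.6000·22.8444] = 17.0292; exercise value = 20.3625 > continuation, so V_dd = 20.3625 (exercise)
Node u (S = 66): continuation = 1/1.05·[0.4000·0.0000 + 0.6000·7.3000] = 4.1714; exercise value = 4.0000 ≤ continuation, so V_u = 4.1714
Node d (S = 52.25): continuation = 1/1.05·[0.4000·7.3000 + 0.6000·20.3625] = 14.4167; exercise value = 17.7500 > continuation, so V_d = 17.7500 (exercise)
Node 0 (S = 55): continuation = 1/1.05·[0.4000·4.1714 + 0.6000·17.7500] = 11.7320; exercise value = 15.0000 > continuation, so V_0 = 15.0000 (exercise)

15.00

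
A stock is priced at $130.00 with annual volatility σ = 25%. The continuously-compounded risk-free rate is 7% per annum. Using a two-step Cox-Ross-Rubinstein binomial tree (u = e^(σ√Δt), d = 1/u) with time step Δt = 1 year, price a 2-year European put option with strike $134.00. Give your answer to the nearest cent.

$10.10

CRR parameters: u = e^(σ√Δt) = e^(0.25·√1) = 1.2840, d = 1/u = 0.7788
Per-period rate: rΔt = 0.07·1 = 0.07, so R = e^0.07 = 1.0725
Risk-neutral probability p = (e^0.07 − 0.7788)/(1.2840 − 0.7788) = 0.2937/0.5052 = 0.5813
Terminal stock prices: S_uu = 214.3, S_ud = 130, S_dd = 78.85
Terminal payoffs (K − S): max(-80.33, 0) = 0, max(4, 0) = 4, max(55.15, 0) = 55.15
Node u (S = 166.9): V_u = e^(−0.07)·[0.5813·0.0000 + 0.4187·4.0000] = 1.5614
Node d (S = 101.2): V_d = e^(−0.07)·[0.5813·4.0000 + 0.4187·55.1510] = 23.6967
Node 0 (S = 130): V_0 = e^(−0.07)·[0.5813·1.5614 + 0.4187·23.6967] = 10.0965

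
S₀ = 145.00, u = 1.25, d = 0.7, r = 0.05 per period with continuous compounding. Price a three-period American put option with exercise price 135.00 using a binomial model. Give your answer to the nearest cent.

14.83

Risk-neutral probability p = (e^0.05 − 0.7)/(1.25 − 0.7) = 0.3513/0.5500 = 0.6387
Terminal stock prices: S_uuu = 283.2, S_uud = 158.6, S_udd = 88.81, S_ddd = 49.73
Terminal payoffs (K − S): max(-148.2, 0) = 0, max(-23.59, 0) = 0, max(46.19, 0) = 46.19, max(85.27, 0) = 85.27
Node uu (S = 226.6): continuation = e^(−0.05)·[0.6387·0.0000 + 0.3613·0.0000] = 0.0000; exercise value = 0.0000 ≤ continuation, so V_uu = 0.0000
Node ud (S = 126.9): continuation = e^(−0.05)·[0.6387·0.0000 + 0.3613·46.1875] = 15.8748; exercise value = 8.1250 ≤ continuation, so V_ud = 15.8748
Node dd (S = 71.05): continuation = e^(−0.05)·[0.6387·46.1875 + 0.3613·85.2650] = 57.3660; exercise value = 63.9500 > continuation, so V_dd = 63.9500 (exercise)
Node u (S = 181.2): continuation = e^(−0.05)·[0.6387·0.0000 + 0.3613·15.8748] = 5.4562; exercise value = 0.0000 ≤ continuation, so V_u = 5.4562
Node d (S = 101.5): continuation = e^(−0.05)·[0.6387·15.8748 + 0.3613·63.9500] = 31.6242; exercise value = 33.5000 > continuation, so V_d = 33.5000 (exercise)
Node 0 (S = 145): continuation = e^(−0.05)·[0.6387·5.4562 + 0.3613·33.5000] = 14.8289; exercise value = 0.0000 ≤ continuation, so V_0 = 14.8289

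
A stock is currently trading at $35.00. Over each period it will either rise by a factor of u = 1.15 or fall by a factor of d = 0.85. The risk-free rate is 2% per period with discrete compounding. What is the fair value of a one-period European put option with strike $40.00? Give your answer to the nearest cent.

Risk-neutral probability p = (1 + 0.02 − 0.85)/(1.15 − 0.85) = 0.1700/0.3000 = 0.5667
Terminal stock prices: S_u = 40.25, S_d = 29.75
Terminal payoffs (K − S): max(-0.25, 0) = 0, max(10.25, 0) = 10.25
Node 0 (S = 35): V_0 = 1/1.02·[0.5667·0.0000 + 0.4333·10.2500] = 4.3546

$4.35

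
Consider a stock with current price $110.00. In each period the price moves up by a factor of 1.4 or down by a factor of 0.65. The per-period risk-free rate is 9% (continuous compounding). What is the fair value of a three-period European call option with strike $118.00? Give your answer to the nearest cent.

Risk-neutral probability p = (e^0.09 − 0.65)/(1.4 − 0.65) = 0.4442/0.7500 = 0.5922
Terminal stock prices: S_uuu = 301.8, S_uud = 140.1, S_udd = 65.07, S_ddd = 30.21
Terminal payoffs (S − K): max(183.8, 0) = 183.8, max(22.14, 0) = 22.14, max(-52.93, 0) = 0, max(-87.79, 0) = 0
Node uu (S = 215.6): V_uu = e^(−0.09)·[0.5922·183.8400 + 0.4078·22.1400] = 107.7561
Node ud (S = 100.1): V_ud = e^(−0.09)·[0.5922·22.1400 + 0.4078·0.0000] = 11.9835
Node dd (S = 46.48): V_dd = e^(−0.09)·[0.5922·0.0000 + 0.4078·0.0000] = 0.0000
Node u (S = 154): V_u = e^(−0.09)·[0.5922·107.7561 + 0.4078·11.9835] = 62.7899
Node d (S = 71.5): V_d = e^(−0.09)·[0.5922·11.9835 + 0.4078·0.0000] = 6.4862
Node 0 (S = 110): V_0 = e^(−0.09)·[0.5922·62.7899 + 0.4078·6.4862] = 36.4029

$36.40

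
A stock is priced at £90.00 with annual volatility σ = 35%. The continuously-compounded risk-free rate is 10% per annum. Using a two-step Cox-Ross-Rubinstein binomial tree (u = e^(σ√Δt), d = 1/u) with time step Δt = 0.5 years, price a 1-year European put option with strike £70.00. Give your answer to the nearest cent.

£2.89

CRR parameters: u = e^(σ√Δt) = e^(0.35·√0.5) = 1.2808, d = 1/u = 0.7808
Per-period rate: rΔt = 0.1·0.5 = 0.05, so R = e^0.05 = 1.0513
Risk-neutral probability p = (e^0.05 − 0.7808)/(1.2808 − 0.7808) = 0.2705/0.5000 = 0.5410
Terminal stock prices: S_uu = 147.6, S_ud = 90, S_dd = 54.86
Terminal payoffs (K − S): max(-77.64, 0) = 0, max(-20, 0) = 0, max(15.14, 0) = 15.14
Node u (S = 115.3): V_u = e^(−0.05)·[0.5410·0.0000 + 0.4590·0.0000] = 0.0000
Node d (S = 70.27): V_d = e^(−0.05)·[0.5410·0.0000 + 0.4590·15.1372] = 6.6095
Node 0 (S = 90): V_0 = e^(−0.05)·[0.5410·0.0000 + 0.4590·6.6095] = 2.8860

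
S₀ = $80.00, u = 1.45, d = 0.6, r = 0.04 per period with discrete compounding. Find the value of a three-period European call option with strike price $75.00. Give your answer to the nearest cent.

$29.76

Risk-neutral probability p = (1 + 0.04 − 0.6)/(1.45 − 0.6) = 0.4400/0.8500 = 0.5176
Terminal stock prices: S_uuu = 243.9, S_uud = 100.9, S_udd = 41.76, S_ddd = 17.28
Terminal payoffs (S − K): max(168.9, 0) = 168.9, max(25.92, 0) = 25.92, max(-33.24, 0) = 0, max(-57.72, 0) = 0
Node uu (S = 168.2): V_uu = 1/1.04·[0.5176·168.8900 + 0.4824·25.9200] = 96.0846
Node ud (S = 69.6): V_ud = 1/1.04·[0.5176·25.9200 + 0.4824·0.0000] = 12.9014
Node dd (S = 28.8): V_dd = 1/1.04·[0.5176·0.0000 + 0.4824·0.0000] = 0.0000
Node u (S = 116): V_u = 1/1.04·[0.5176·96.0846 + 0.4824·12.9014] = 53.8086
Node d (S = 48): V_d = 1/1.04·[0.5176·12.9014 + 0.4824·0.0000] = 6.4215
Node 0 (S = 80): V_0 = 1/1.04·[0.5176·53.8086 + 0.4824·6.4215] = 29.7608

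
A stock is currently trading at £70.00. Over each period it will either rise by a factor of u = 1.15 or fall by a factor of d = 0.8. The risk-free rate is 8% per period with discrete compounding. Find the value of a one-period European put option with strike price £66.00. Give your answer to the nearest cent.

Risk-neutral probability p = (1 + 0.08 − 0.8)/(1.15 − 0.8) = 0.2800/0.3500 = 0.8000
Terminal stock prices: S_u = 80.5, S_d = 56
Terminal payoffs (K − S): max(-14.5, 0) = 0, max(10, 0) = 10
Node 0 (S = 70): V_0 = 1/1.08·[0.8000·0.0000 + 0.2000·10.0000] = 1.8519

£1.85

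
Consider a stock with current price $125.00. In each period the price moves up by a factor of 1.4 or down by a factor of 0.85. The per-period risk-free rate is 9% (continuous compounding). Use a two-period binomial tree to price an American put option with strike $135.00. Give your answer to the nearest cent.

$14.61

Risk-neutral probability p = (e^0.09 − 0.85)/(1.4 − 0.85) = 0.2442/0.5500 = 0.4440
Terminal stock prices: S_uu = 245, S_ud = 148.8, S_dd = 90.31
Terminal payoffs (K − S): max(-110, 0) = 0, max(-13.75, 0) = 0, max(44.69, 0) = 44.69
Node u (S = 175): continuation = e^(−0.09)·[0.4440·0.0000 + 0.5560·0.0000] = 0.0000; exercise value = 0.0000 ≤ continuation, so V_u = 0.0000
Node d (S = 106.2): continuation = e^(−0.09)·[0.4440·0.0000 + 0.5560·44.6875] = 22.7097; exercise value = 28.7500 > continuation, so V_d = 28.7500 (exercise)
Node 0 (S = 125): continuation = e^(−0.09)·[0.4440·0.0000 + 0.5560·28.7500] = 14.6104; exercise value = 10.0000 ≤ continuation, so V_0 = 14.6104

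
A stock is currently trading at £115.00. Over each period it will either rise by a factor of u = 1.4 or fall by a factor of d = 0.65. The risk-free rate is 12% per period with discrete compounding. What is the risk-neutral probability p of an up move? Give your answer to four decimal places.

Risk-neutral probability p = (1 + 0.12 − 0.65)/(1.4 − 0.65) = 0.4700/0.7500 = 0.6267

p = 0.6267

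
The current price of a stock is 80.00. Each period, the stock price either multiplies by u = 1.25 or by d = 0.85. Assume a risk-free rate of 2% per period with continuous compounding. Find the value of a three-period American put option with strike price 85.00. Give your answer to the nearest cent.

12.00

Risk-neutral probability p = (e^0.02 − 0.85)/(1.25 − 0.85) = 0.1702/0.4000 = 0.4255
Terminal stock prices: S_uuu = 156.2, S_uud = 106.2, S_udd = 72.25, S_ddd = 49.13
Terminal payoffs (K − S): max(-71.25, 0) = 0, max(-21.25, 0) = 0, max(12.75, 0) = 12.75, max(35.87, 0) = 35.87
Node uu (S = 125): continuation = e^(−0.02)·[0.4255·0.0000 + 0.5745·0.0000] = 0.0000; exercise value = 0.0000 ≤ continuation, so V_uu = 0.0000
Node ud (S = 85): continuation = e^(−0.02)·[0.4255·0.0000 + 0.5745·12.7500] = 7.1798; exercise value = 0.0000 ≤ continuation, so V_ud = 7.1798
Node dd (S = 57.8): continuation = e^(−0.02)·[0.4255·12.7500 + 0.5745·35.8700] = 25.5169; exercise value = 27.2000 > continuation, so V_dd = 27.2000 (exercise)
Node u (S = 100): continuation = e^(−0.02)·[0.4255·0.0000 + 0.5745·7.1798] = 4.0431; exercise value = 0.0000 ≤ continuation, so V_u = 4.0431
Node d (S = 68): continuation = e^(−0.02)·[0.4255·7.1798 + 0.5745·27.2000] = 18.3114; exercise value = 17.0000 ≤ continuation, so V_d = 18.3114
Node 0 (S = 80): continuation = e^(−0.02)·[0.4255·4.0431 + 0.5745·18.3114] = 11.9978; exercise value = 5.0000 ≤ continuation, so V_0 = 11.9978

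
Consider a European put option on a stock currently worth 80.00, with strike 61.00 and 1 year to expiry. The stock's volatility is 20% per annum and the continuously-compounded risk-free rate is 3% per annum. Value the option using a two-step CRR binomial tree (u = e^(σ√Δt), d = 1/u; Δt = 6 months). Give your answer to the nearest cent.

0.16

CRR parameters: u = e^(σ√Δt) = e^(0.2·√0.5) = 1.1519, d = 1/u = 0.8681
Per-period rate: rΔt = 0.03·0.5 = 0.015, so R = e^0.015 = 1.0151
Risk-neutral probability p = (e^0.015 − 0.8681)/(1.1519 − 0.8681) = 0.1470/0.2838 = 0.5180
Terminal stock prices: S_uu = 106.2, S_ud = 80, S_dd = 60.29
Terminal payoffs (K − S): max(-45.15, 0) = 0, max(-19, 0) = 0, max(0.7089, 0) = 0.7089
Node u (S = 92.15): V_u = e^(−0.015)·[0.5180·0.0000 + 0.4820·0.0000] = 0.0000
Node d (S = 69.45): V_d = e^(−0.015)·[0.5180·0.0000 + 0.4820·0.7089] = 0.3366
Node 0 (S = 80): V_0 = e^(−0.015)·[0.5180·0.0000 + 0.4820·0.3366] = 0.1599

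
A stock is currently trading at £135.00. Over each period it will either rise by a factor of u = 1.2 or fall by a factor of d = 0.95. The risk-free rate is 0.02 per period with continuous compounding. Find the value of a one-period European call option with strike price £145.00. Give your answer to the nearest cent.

Risk-neutral probability p = (e^0.02 − 0.95)/(1.2 − 0.95) = 0.0702/0.2500 = 0.2808
Terminal stock prices: S_u = 162, S_d = 128.2
Terminal payoffs (S − K): max(17, 0) = 17, max(-16.75, 0) = 0
Node 0 (S = 135): V_0 = e^(−0.02)·[0.2808·17.0000 + 0.7192·0.0000] = 4.6792

£4.68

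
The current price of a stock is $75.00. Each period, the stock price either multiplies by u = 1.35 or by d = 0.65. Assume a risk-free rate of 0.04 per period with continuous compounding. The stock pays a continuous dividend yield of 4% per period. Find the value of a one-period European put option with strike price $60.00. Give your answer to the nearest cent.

$5.40

Per-period risk-free factor R = e^0.04 = 1.0408; dividend-adjusted growth = e^(0.04−0.04) = 1.0000.
Risk-neutral probability p = (1.0000 − 0.65)/(1.35 − 0.65) = 0.3500/0.7000 = 0.5000
Terminal stock prices: S_u = 101.2, S_d = 48.75
Terminal payoffs (K − S): max(-41.25, 0) = 0, max(11.25, 0) = 11.25
Node 0 (S = 75): V_0 = e^(−0.04)·[0.5000·0.0000 + 0.5000·11.2500] = 5.4044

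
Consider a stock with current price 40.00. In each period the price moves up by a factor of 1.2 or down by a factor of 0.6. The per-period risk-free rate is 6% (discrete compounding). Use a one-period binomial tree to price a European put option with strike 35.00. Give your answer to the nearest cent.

2.42

Risk-neutral probability p = (1 + 0.06 − 0.6)/(1.2 − 0.6) = 0.4600/0.6000 = 0.7667
Terminal stock prices: S_u = 48, S_d = 24
Terminal payoffs (K − S): max(-13, 0) = 0, max(11, 0) = 11
Node 0 (S = 40): V_0 = 1/1.06·[0.7667·0.0000 + 0.2333·11.0000] = 2.4214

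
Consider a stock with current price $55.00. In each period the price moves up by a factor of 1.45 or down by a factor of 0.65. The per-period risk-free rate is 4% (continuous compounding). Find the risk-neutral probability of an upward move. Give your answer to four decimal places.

Risk-neutral probability p = (e^0.04 − 0.65)/(1.45 − 0.65) = 0.3908/0.8000 = 0.4885

p = 0.4885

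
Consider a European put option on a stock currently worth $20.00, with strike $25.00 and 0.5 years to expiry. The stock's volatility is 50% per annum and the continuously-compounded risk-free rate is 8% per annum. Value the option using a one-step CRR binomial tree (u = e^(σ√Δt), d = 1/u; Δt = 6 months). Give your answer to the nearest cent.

$5.59

CRR parameters: u = e^(σ√Δt) = e^(0.5·√0.5) = 1.4241, d = 1/u = 0.7022
Per-period rate: rΔt = 0.08·0.5 = 0.04, so R = e^0.04 = 1.0408
Risk-neutral probability p = (e^0.04 − 0.7022)/(1.4241 − 0.7022) = 0.3386/0.7219 = 0.4691
Terminal stock prices: S_u = 28.48, S_d = 14.04
Terminal payoffs (K − S): max(-3.482, 0) = 0, max(10.96, 0) = 10.96
Node 0 (S = 20): V_0 = e^(−0.04)·[0.4691·0.0000 + 0.5309·10.9562] = 5.5891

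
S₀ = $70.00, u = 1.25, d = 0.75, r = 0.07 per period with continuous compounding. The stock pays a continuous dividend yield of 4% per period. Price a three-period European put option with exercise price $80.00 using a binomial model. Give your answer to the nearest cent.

Per-period risk-free factor R = e^0.07 = 1.0725; dividend-adjusted growth = e^(0.07−0.04) = 1.0305.
Risk-neutral probability p = (1.0305 − 0.75)/(1.25 − 0.75) = 0.2805/0.5000 = 0.5609
Terminal stock prices: S_uuu = 136.7, S_uud = 82.03, S_udd = 49.22, S_ddd = 29.53
Terminal payoffs (K − S): max(-56.72, 0) = 0, max(-2.031, 0) = 0, max(30.78, 0) = 30.78, max(50.47, 0) = 50.47
Node uu (S = 109.4): V_uu = e^(−0.07)·[0.5609·0.0000 + 0.4391·0.0000] = 0.0000
Node ud (S = 65.62): V_ud = e^(−0.07)·[0.5609·0.0000 + 0.4391·30.7812] = 12.6020
Node dd (S = 39.38): V_dd = e^(−0.07)·[0.5609·30.7812 + 0.4391·50.4688] = 36.7604
Node u (S = 87.5): V_u = e^(−0.07)·[0.5609·0.0000 + 0.4391·12.6020] = 5.1593
Node d (S = 52.5): V_d = e^(−0.07)·[0.5609·12.6020 + 0.4391·36.7604] = 21.6406
Node 0 (S = 70): V_0 = e^(−0.07)·[0.5609·5.1593 + 0.4391·21.6406] = 11.5581

$11.56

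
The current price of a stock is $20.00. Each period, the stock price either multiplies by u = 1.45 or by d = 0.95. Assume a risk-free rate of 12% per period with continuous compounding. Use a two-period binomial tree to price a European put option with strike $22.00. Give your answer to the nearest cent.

$1.29

Risk-neutral probability p = (e^0.12 − 0.95)/(1.45 − 0.95) = 0.1775/0.5000 = 0.3550
Terminal stock prices: S_uu = 42.05, S_ud = 27.55, S_dd = 18.05
Terminal payoffs (K − S): max(-20.05, 0) = 0, max(-5.55, 0) = 0, max(3.95, 0) = 3.95
Node u (S = 29): V_u = e^(−0.12)·[0.3550·0.0000 + 0.6450·0.0000] = 0.0000
Node d (S = 19): V_d = e^(−0.12)·[0.3550·0.0000 + 0.6450·3.9500] = 2.2597
Node 0 (S = 20): V_0 = e^(−0.12)·[0.3550·0.0000 + 0.6450·2.2597] = 1.2927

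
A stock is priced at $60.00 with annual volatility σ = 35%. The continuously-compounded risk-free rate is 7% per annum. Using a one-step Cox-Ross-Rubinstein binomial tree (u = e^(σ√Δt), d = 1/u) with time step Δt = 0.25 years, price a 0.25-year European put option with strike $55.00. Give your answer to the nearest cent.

CRR parameters: u = e^(σ√Δt) = e^(0.35·√0.25) = 1.1912, d = 1/u = 0.8395
Per-period rate: rΔt = 0.07·0.25 = 0.0175, so R = e^0.0175 = 1.0177
Risk-neutral probability p = (e^0.0175 − 0.8395)/(1.1912 − 0.8395) = 0.1782/0.3518 = 0.5065
Terminal stock prices: S_u = 71.47, S_d = 50.37
Terminal payoffs (K − S): max(-16.47, 0) = 0, max(4.633, 0) = 4.633
Node 0 (S = 60): V_0 = e^(−0.0175)·[0.5065·0.0000 + 0.4935·4.6326] = 2.2463

$2.25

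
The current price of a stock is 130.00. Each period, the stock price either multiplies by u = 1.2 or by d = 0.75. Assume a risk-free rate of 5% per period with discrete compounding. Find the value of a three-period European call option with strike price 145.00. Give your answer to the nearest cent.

20.38

Risk-neutral probability p = (1 + 0.05 − 0.75)/(1.2 − 0.75) = 0.3000/0.4500 = 0.6667
Terminal stock prices: S_uuu = 224.6, S_uud = 140.4, S_udd = 87.75, S_ddd = 54.84
Terminal payoffs (S − K): max(79.64, 0) = 79.64, max(-4.6, 0) = 0, max(-57.25, 0) = 0, max(-90.16, 0) = 0
Node uu (S = 187.2): V_uu = 1/1.05·[0.6667·79.6400 + 0.3333·0.0000] = 50.5651
Node ud (S = 117): V_ud = 1/1.05·[0.6667·0.0000 + 0.3333·0.0000] = 0.0000
Node dd (S = 73.12): V_dd = 1/1.05·[0.6667·0.0000 + 0.3333·0.0000] = 0.0000
Node u (S = 156): V_u = 1/1.05·[0.6667·50.5651 + 0.3333·0.0000] = 32.1048
Node d (S = 97.5): V_d = 1/1.05·[0.6667·0.0000 + 0.3333·0.0000] = 0.0000
Node 0 (S = 130): V_0 = 1/1.05·[0.6667·32.1048 + 0.3333·0.0000] = 20.3840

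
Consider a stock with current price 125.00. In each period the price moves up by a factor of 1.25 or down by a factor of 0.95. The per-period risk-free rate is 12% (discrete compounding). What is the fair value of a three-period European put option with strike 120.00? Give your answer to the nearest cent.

Risk-neutral probability p = (1 + 0.12 − 0.95)/(1.25 − 0.95) = 0.1700/0.3000 = 0.5667
Terminal stock prices: S_uuu = 244.1, S_uud = 185.5, S_udd = 141, S_ddd = 107.2
Terminal payoffs (K − S): max(-124.1, 0) = 0, max(-65.55, 0) = 0, max(-21.02, 0) = 0, max(12.83, 0) = 12.83
Node uu (S = 195.3): V_uu = 1/1.12·[0.5667·0.0000 + 0.4333·0.0000] = 0.0000
Node ud (S = 148.4): V_ud = 1/1.12·[0.5667·0.0000 + 0.4333·0.0000] = 0.0000
Node dd (S = 112.8): V_dd = 1/1.12·[0.5667·0.0000 + 0.4333·12.8281] = 4.9633
Node u (S = 156.2): V_u = 1/1.12·[0.5667·0.0000 + 0.4333·0.0000] = 0.0000
Node d (S = 118.8): V_d = 1/1.12·[0.5667·0.0000 + 0.4333·4.9633] = 1.9203
Node 0 (S = 125): V_0 = 1/1.12·[0.5667·0.0000 + 0.4333·1.9203] = 0.7430

0.74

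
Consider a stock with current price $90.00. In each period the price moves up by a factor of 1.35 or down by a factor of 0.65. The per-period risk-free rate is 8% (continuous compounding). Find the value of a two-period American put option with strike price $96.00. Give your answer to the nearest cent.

$16.61

Risk-neutral probability p = (e^0.08 − 0.65)/(1.35 − 0.65) = 0.4333/0.7000 = 0.6190
Terminal stock prices: S_uu = 164, S_ud = 78.98, S_dd = 38.03
Terminal payoffs (K − S): max(-68.03, 0) = 0, max(17.02, 0) = 17.02, max(57.97, 0) = 57.97
Node u (S = 121.5): continuation = e^(−0.08)·[0.6190·0.0000 + 0.3810·17.0250] = 5.9881; exercise value = 0.0000 ≤ continuation, so V_u = 5.9881
Node d (S = 58.5): continuation = e^(−0.08)·[0.6190·17.0250 + 0.3810·57.9750] = 30.1192; exercise value = 37.5000 > continuation, so V_d = 37.5000 (exercise)
Node 0 (S = 90): continuation = e^(−0.08)·[0.6190·5.9881 + 0.3810·37.5000] = 16.6112; exercise value = 6.0000 ≤ continuation, so V_0 = 16.6112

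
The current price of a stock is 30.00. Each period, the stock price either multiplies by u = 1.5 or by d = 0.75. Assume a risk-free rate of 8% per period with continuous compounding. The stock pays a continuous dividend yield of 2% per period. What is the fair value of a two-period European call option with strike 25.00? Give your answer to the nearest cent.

9.88

Per-period risk-free factor R = e^0.08 = 1.0833; dividend-adjusted growth = e^(0.08−0.02) = 1.0618.
Risk-neutral probability p = (1.0618 − 0.75)/(1.5 − 0.75) = 0.3118/0.7500 = 0.4158
Terminal stock prices: S_uu = 67.5, S_ud = 33.75, S_dd = 16.88
Terminal payoffs (S − K): max(42.5, 0) = 42.5, max(8.75, 0) = 8.75, max(-8.125, 0) = 0
Node u (S = 45): V_u = e^(−0.08)·[0.4158·42.5000 + 0.5842·8.7500] = 21.0310
Node d (S = 22.5): V_d = e^(−0.08)·[0.4158·8.7500 + 0.5842·0.0000] = 3.3584
Node 0 (S = 30): V_0 = e^(−0.08)·[0.4158·21.0310 + 0.5842·3.3584] = 9.8832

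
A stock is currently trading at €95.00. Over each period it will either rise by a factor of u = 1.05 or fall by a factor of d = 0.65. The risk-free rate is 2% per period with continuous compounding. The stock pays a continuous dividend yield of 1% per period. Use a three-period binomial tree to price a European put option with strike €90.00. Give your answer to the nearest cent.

Per-period risk-free factor R = e^0.02 = 1.0202; dividend-adjusted growth = e^(0.02−0.01) = 1.0101.
Risk-neutral probability p = (1.0101 − 0.65)/(1.05 − 0.65) = 0.3601/0.4000 = 0.9001
Terminal stock prices: S_uuu = 110, S_uud = 68.08, S_udd = 42.14, S_ddd = 26.09
Terminal payoffs (K − S): max(-19.97, 0) = 0, max(21.92, 0) = 21.92, max(47.86, 0) = 47.86, max(63.91, 0) = 63.91
Node uu (S = 104.7): V_uu = e^(−0.02)·[0.9001·0.0000 + 0.0999·21.9206] = 2.1460
Node ud (S = 64.84): V_ud = e^(−0.02)·[0.9001·21.9206 + 0.0999·47.8556] = 24.0255
Node dd (S = 40.14): V_dd = e^(−0.02)·[0.9001·47.8556 + 0.0999·63.9106] = 48.4798
Node u (S = 99.75): V_u = e^(−0.02)·[0.9001·2.1460 + 0.0999·24.0255] = 4.2454
Node d (S = 61.75): V_d = e^(−0.02)·[0.9001·24.0255 + 0.0999·48.4798] = 25.9438
Node 0 (S = 95): V_0 = e^(−0.02)·[0.9001·4.2454 + 0.0999·25.9438] = 6.2856

€6.29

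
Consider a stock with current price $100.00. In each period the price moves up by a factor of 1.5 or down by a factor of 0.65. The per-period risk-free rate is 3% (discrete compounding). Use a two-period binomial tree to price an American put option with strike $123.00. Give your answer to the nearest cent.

Risk-neutral probability p = (1 + 0.03 − 0.65)/(1.5 − 0.65) = 0.3800/0.8500 = 0.4471
Terminal stock prices: S_uu = 225, S_ud = 97.5, S_dd = 42.25
Terminal payoffs (K − S): max(-102, 0) = 0, max(25.5, 0) = 25.5, max(80.75, 0) = 80.75
Node u (S = 150): continuation = 1/1.03·[0.4471·0.0000 + 0.5529·25.5000] = 13.6893; exercise value = 0.0000 ≤ continuation, so V_u = 13.6893
Node d (S = 65): continuation = 1/1.03·[0.4471·25.5000 + 0.5529·80.7500] = 54.4175; exercise value = 58.0000 > continuation, so V_d = 58.0000 (exercise)
Node 0 (S = 100): continuation = 1/1.03·[0.4471·13.6893 + 0.5529·58.0000] = 37.0782; exercise value = 23.0000 ≤ continuation, so V_0 = 37.0782

$37.08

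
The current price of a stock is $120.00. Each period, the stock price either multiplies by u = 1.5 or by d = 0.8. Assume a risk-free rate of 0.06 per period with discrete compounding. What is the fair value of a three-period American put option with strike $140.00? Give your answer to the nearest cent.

Risk-neutral probability p = (1 + 0.06 − 0.8)/(1.5 − 0.8) = 0.2600/0.7000 = 0.3714
Terminal stock prices: S_uuu = 405, S_uud = 216, S_udd = 115.2, S_ddd = 61.44
Terminal payoffs (K − S): max(-265, 0) = 0, max(-76, 0) = 0, max(24.8, 0) = 24.8, max(78.56, 0) = 78.56
Node uu (S = 270): continuation = 1/1.06·[0.3714·0.0000 + 0.6286·0.0000] = 0.0000; exercise value = 0.0000 ≤ continuation, so V_uu = 0.0000
Node ud (S = 144): continuation = 1/1.06·[0.3714·0.0000 + 0.6286·24.8000] = 14.7062; exercise value = 0.0000 ≤ continuation, so V_ud = 14.7062
Node dd (S = 76.8): continuation = 1/1.06·[0.3714·24.8000 + 0.6286·78.5600] = 55.2755; exercise value = 63.2000 > continuation, so V_dd = 63.2000 (exercise)
Node u (S = 180): continuation = 1/1.06·[0.3714·0.0000 + 0.6286·14.7062] = 8.7207; exercise value = 0.0000 ≤ continuation, so V_u = 8.7207
Node d (S = 96): continuation = 1/1.06·[0.3714·14.7062 + 0.6286·63.2000] = 42.6302; exercise value = 44.0000 > continuation, so V_d = 44.0000 (exercise)
Node 0 (S = 120): continuation = 1/1.06·[0.3714·8.7207 + 0.6286·44.0000] = 29.1474; exercise value = 20.0000 ≤ continuation, so V_0 = 29.1474

$29.15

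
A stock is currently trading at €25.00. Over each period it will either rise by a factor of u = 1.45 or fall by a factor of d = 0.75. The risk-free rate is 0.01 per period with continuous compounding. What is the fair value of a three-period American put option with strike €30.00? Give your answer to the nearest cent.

€8.91

Risk-neutral probability p = (e^0.01 − 0.75)/(1.45 − 0.75) = 0.2601/0.7000 = 0.3715
Terminal stock prices: S_uuu = 76.22, S_uud = 39.42, S_udd = 20.39, S_ddd = 10.55
Terminal payoffs (K − S): max(-46.22, 0) = 0, max(-9.422, 0) = 0, max(9.609, 0) = 9.609, max(19.45, 0) = 19.45
Node uu (S = 52.56): continuation = e^(−0.01)·[0.3715·0.0000 + 0.6285·0.0000] = 0.0000; exercise value = 0.0000 ≤ continuation, so V_uu = 0.0000
Node ud (S = 27.19): continuation = e^(−0.01)·[0.3715·0.0000 + 0.6285·9.6094] = 5.9794; exercise value = 2.8125 ≤ continuation, so V_ud = 5.9794
Node dd (S = 14.06): continuation = e^(−0.01)·[0.3715·9.6094 + 0.6285·19.4531] = 15.6390; exercise value = 15.9375 > continuation, so V_dd = 15.9375 (exercise)
Node u (S = 36.25): continuation = e^(−0.01)·[0.3715·0.0000 + 0.6285·5.9794] = 3.7207; exercise value = 0.0000 ≤ continuation, so V_u = 3.7207
Node d (S = 18.75): continuation = e^(−0.01)·[0.3715·5.9794 + 0.6285·15.9375] = 12.1163; exercise value = 11.2500 ≤ continuation, so V_d = 12.1163
Node 0 (S = 25): continuation = e^(−0.01)·[0.3715·3.7207 + 0.6285·12.1163] = 8.9078; exercise value = 5.0000 ≤ continuation, so V_0 = 8.9078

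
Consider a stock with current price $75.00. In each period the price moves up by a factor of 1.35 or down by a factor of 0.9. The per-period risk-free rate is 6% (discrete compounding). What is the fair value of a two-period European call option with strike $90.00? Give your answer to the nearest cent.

Risk-neutral probability p = (1 + 0.06 − 0.9)/(1.35 − 0.9) = 0.1600/0.4500 = 0.3556
Terminal stock prices: S_uu = 136.7, S_ud = 91.12, S_dd = 60.75
Terminal payoffs (S − K): max(46.69, 0) = 46.69, max(1.125, 0) = 1.125, max(-29.25, 0) = 0
Node u (S = 101.2): V_u = 1/1.06·[0.3556·46.6875 + 0.6444·1.1250] = 16.3443
Node d (S = 67.5): V_d = 1/1.06·[0.3556·1.1250 + 0.6444·0.0000] = 0.3774
Node 0 (S = 75): V_0 = 1/1.06·[0.3556·16.3443 + 0.6444·0.3774] = 5.7118

$5.71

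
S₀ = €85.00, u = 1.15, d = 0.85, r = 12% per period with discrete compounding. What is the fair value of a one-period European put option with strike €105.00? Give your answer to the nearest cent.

Risk-neutral probability p = (1 + 0.12 − 0.85)/(1.15 − 0.85) = 0.2700/0.3000 = 0.9000
Terminal stock prices: S_u = 97.75, S_d = 72.25
Terminal payoffs (K − S): max(7.25, 0) = 7.25, max(32.75, 0) = 32.75
Node 0 (S = 85): V_0 = 1/1.12·[0.9000·7.2500 + 0.1000·32.7500] = 8.7500

€8.75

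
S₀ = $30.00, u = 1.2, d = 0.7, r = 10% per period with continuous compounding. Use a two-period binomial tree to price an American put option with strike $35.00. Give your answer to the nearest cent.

Risk-neutral probability p = (e^0.1 − 0.7)/(1.2 − 0.7) = 0.4052/0.5000 = 0.8103
Terminal stock prices: S_uu = 43.2, S_ud = 25.2, S_dd = 14.7
Terminal payoffs (K − S): max(-8.2, 0) = 0, max(9.8, 0) = 9.8, max(20.3, 0) = 20.3
Node u (S = 36): continuation = e^(−0.1)·[0.8103·0.0000 + 0.1897·9.8000] = 1.6818; exercise value = 0.0000 ≤ continuation, so V_u = 1.6818
Node d (S = 21): continuation = e^(−0.1)·[0.8103·9.8000 + 0.1897·20.3000] = 10.6693; exercise value = 14.0000 > continuation, so V_d = 14.0000 (exercise)
Node 0 (S = 30): continuation = e^(−0.1)·[0.8103·1.6818 + 0.1897·14.0000] = 3.6357; exercise value = 5.0000 > continuation, so V_0 = 5.0000 (exercise)

$5.00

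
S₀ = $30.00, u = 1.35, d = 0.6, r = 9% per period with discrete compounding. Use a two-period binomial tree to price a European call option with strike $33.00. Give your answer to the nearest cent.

Risk-neutral probability p = (1 + 0.09 − 0.6)/(1.35 − 0.6) = 0.4900/0.7500 = 0.6533
Terminal stock prices: S_uu = 54.68, S_ud = 24.3, S_dd = 10.8
Terminal payoffs (S − K): max(21.68, 0) = 21.68, max(-8.7, 0) = 0, max(-22.2, 0) = 0
Node u (S = 40.5): V_u = 1/1.09·[0.6533·21.6750 + 0.3467·0.0000] = 12.9917
Node d (S = 18): V_d = 1/1.09·[0.6533·0.0000 + 0.3467·0.0000] = 0.0000
Node 0 (S = 30): V_0 = 1/1.09·[0.6533·12.9917 + 0.3467·0.0000] = 7.7871

$7.79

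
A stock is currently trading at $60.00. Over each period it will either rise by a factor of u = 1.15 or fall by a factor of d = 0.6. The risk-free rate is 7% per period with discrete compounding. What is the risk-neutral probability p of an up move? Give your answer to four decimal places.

p = 0.8545

Risk-neutral probability p = (1 + 0.07 − 0.6)/(1.15 − 0.6) = 0.4700/0.5500 = 0.8545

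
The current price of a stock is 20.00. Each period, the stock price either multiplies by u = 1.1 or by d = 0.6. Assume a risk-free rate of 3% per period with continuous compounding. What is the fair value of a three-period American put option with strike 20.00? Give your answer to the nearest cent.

2.36

Risk-neutral probability p = (e^0.03 − 0.6)/(1.1 − 0.6) = 0.4305/0.5000 = 0.8609
Terminal stock prices: S_uuu = 26.62, S_uud = 14.52, S_udd = 7.92, S_ddd = 4.32
Terminal payoffs (K − S): max(-6.62, 0) = 0, max(5.48, 0) = 5.48, max(12.08, 0) = 12.08, max(15.68, 0) = 15.68
Node uu (S = 24.2): continuation = e^(−0.03)·[0.8609·0.0000 + 0.1391·5.4800] = 0.7397; exercise value = 0.0000 ≤ continuation, so V_uu = 0.7397
Node ud (S = 13.2): continuation = e^(−0.03)·[0.8609·5.4800 + 0.1391·12.0800] = 6.2089; exercise value = 6.8000 > continuation, so V_ud = 6.8000 (exercise)
Node dd (S = 7.2): continuation = e^(−0.03)·[0.8609·12.0800 + 0.1391·15.6800] = 12.2089; exercise value = 12.8000 > continuation, so V_dd = 12.8000 (exercise)
Node u (S = 22): continuation = e^(−0.03)·[0.8609·0.7397 + 0.1391·6.8000] = 1.5359; exercise value = 0.0000 ≤ continuation, so V_u = 1.5359
Node d (S = 12): continuation = e^(−0.03)·[0.8609·6.8000 + 0.1391·12.8000] = 7.4089; exercise value = 8.0000 > continuation, so V_d = 8.0000 (exercise)
Node 0 (S = 20): continuation = e^(−0.03)·[0.8609·1.5359 + 0.1391·8.0000] = 2.3630; exercise value = 0.0000 ≤ continuation, so V_0 = 2.3630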